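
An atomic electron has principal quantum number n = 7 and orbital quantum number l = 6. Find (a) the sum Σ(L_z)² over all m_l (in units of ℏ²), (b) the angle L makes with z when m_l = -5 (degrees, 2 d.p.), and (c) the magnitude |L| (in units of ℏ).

Σ(L_z)² = 182 ℏ²; θ(m_l=-5) ≈ 140.49°; |L| = √42 ℏ ≈ 6.481ℏ

Σ m_l² = 182, so Σ(L_z)² = 182 ℏ².
For m_l = -5: cos θ = -5/√42, θ ≈ 140.49°.
|L| = ℏ√(6·7) = √42 ℏ ≈ 6.481ℏ.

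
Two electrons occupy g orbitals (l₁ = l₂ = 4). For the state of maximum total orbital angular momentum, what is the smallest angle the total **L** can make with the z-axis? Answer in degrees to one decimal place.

θ_min ≈ 19.5°

The total orbital quantum number L ranges from |l₁ − l₂| to l₁ + l₂ in integer steps.
Allowed values: L = 0, 1, 2, 3, 4, 5, 6, 7, 8.
The maximum is L = 8, with |L_tot| = ℏ√(8·9) = 6√2 ℏ.
The minimum angle with z is arccos(8/√72) ≈ 19.5°.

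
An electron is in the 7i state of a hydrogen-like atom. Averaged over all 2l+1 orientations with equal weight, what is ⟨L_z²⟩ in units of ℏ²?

For 7i, l = 6.
m_l ∈ {-6, -5, -4, -3, -2, -1, 0, 1, 2, 3, 4, 5, 6}.
⟨L_z²⟩ = ℏ²·(Σ m_l²)/(2l+1) = ℏ²·182/13 = 14ℏ².

⟨L_z²⟩ = 14 ℏ²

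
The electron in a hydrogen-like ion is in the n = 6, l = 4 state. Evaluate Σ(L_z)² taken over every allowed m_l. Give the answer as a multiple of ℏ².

Σ(L_z)² = 60 ℏ²

The allowed m_l values are -4, -3, -2, -1, 0, 1, 2, 3, 4.
Σ m_l² = l(l+1)(2l+1)/3 = 4·5·9/3 = 60.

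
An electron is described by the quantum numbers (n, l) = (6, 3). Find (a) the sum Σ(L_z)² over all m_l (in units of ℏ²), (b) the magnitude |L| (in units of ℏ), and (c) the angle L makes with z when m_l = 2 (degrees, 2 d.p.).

Σ m_l² = 28, so Σ(L_z)² = 28 ℏ².
|L| = ℏ√(3·4) = 2√3 ℏ ≈ 3.464ℏ.
For m_l = 2: cos θ = 2/√12, θ ≈ 54.74°.

Σ(L_z)² = 28 ℏ²; |L| = 2√3 ℏ ≈ 3.464ℏ; θ(m_l=2) ≈ 54.74°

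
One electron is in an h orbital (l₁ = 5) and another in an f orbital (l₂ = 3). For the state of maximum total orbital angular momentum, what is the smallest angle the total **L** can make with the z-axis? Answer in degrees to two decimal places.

L runs from |5 − 3| = 2 to 5 + 3 = 8.
L ∈ {2, 3, 4, 5, 6, 7, 8}.
The maximum is L = 8, with |L_tot| = ℏ√(8·9) = 6√2 ℏ.
The minimum angle with z is arccos(8/√72) ≈ 19.47°.

θ_min ≈ 19.47°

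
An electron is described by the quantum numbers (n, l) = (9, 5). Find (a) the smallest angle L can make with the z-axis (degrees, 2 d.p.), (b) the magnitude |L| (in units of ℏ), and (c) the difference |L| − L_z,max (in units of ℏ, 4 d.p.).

θ_min ≈ 24.09°; |L| = √30 ℏ ≈ 5.477ℏ; |L|−L_z,max ≈ 0.4772ℏ

cos θ_min = 5/√30, so θ_min ≈ 24.09°.
|L| = ℏ√(5·6) = √30 ℏ ≈ 5.477ℏ.
|L| − L_z,max = (√30 − 5)ℏ ≈ 0.4772ℏ.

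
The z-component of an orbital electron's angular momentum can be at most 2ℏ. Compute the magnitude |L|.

Since max m_l = l, l = 2.
|L| = ℏ√(l(l+1)) = √6 ℏ.

|L| = √6 ℏ ≈ 2.449ℏ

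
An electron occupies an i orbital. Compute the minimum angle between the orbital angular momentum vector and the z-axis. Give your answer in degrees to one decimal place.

θ_min ≈ 22.2°

For an i orbital, l = 6.
|L| = ℏ√(l(l+1)) = √42 ℏ.
The smallest angle corresponds to the largest L_z, i.e. m_l = l = 6, giving L_z = 6ℏ.
cos θ_min = 6/√42, so θ_min ≈ 22.2°.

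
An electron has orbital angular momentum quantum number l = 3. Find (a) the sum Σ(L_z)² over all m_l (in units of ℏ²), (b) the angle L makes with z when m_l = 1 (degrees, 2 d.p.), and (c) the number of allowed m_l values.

Σ m_l² = 28, so Σ(L_z)² = 28 ℏ².
For m_l = 1: cos θ = 1/√12, θ ≈ 73.22°.
There are 2l+1 = 7 values of m_l.

Σ(L_z)² = 28 ℏ²; θ(m_l=1) ≈ 73.22°; 7 values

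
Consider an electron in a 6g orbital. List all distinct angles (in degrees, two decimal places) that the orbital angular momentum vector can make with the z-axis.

For 6g, l = 4.
|L|² = l(l+1)ℏ² = 20ℏ², so |L| = 2√5 ℏ.
cos θ = m_l/√20 for each m_l ∈ {-4, -3, -2, -1, 0, 1, 2, 3, 4}.

θ ∈ {26.57°, 47.87°, 63.43°, 77.08°, 90.00°, 102.92°, 116.57°, 132.13°, 153.43°}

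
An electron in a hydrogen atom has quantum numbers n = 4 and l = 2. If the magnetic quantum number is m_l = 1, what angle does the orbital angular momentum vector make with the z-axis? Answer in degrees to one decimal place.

θ ≈ 65.9°

|L| = ℏ√(l(l+1)) = √6 ℏ.
L_z = m_l ℏ = 1ℏ.
cos θ = L_z/|L| = 1/√6, so θ ≈ 65.9°.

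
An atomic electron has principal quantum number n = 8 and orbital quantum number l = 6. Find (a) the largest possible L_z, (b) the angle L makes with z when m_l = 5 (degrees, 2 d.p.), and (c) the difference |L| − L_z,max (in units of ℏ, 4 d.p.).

L_z,max = 6ℏ; θ(m_l=5) ≈ 39.51°; |L|−L_z,max ≈ 0.4807ℏ

L_z,max = lℏ = 6ℏ.
For m_l = 5: cos θ = 5/√42, θ ≈ 39.51°.
|L| − L_z,max = (√42 − 6)ℏ ≈ 0.4807ℏ.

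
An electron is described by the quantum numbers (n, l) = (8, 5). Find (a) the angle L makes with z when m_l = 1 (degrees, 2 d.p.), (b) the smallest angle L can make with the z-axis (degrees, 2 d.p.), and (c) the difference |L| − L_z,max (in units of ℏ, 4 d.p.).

For m_l = 1: cos θ = 1/√30, θ ≈ 79.48°.
cos θ_min = 5/√30, so θ_min ≈ 24.09°.
|L| − L_z,max = (√30 − 5)ℏ ≈ 0.4772ℏ.

θ(m_l=1) ≈ 79.48°; θ_min ≈ 24.09°; |L|−L_z,max ≈ 0.4772ℏ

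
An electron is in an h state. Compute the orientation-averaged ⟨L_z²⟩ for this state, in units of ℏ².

⟨L_z²⟩ = 10 ℏ²

For an h orbital, l = 5.
The allowed m_l values are -5, -4, -3, -2, -1, 0, 1, 2, 3, 4, 5.
Average of L_z² over 11 states: 110/11 ℏ² = 10 ℏ².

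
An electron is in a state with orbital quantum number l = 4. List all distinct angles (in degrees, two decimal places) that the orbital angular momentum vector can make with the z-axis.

|L|² = l(l+1)ℏ² = 20ℏ², so |L| = 2√5 ℏ.
cos θ = m_l/√20 for each m_l ∈ {-4, -3, -2, -1, 0, 1, 2, 3, 4}.

θ ∈ {26.57°, 47.87°, 63.43°, 77.08°, 90.00°, 102.92°, 116.57°, 132.13°, 153.43°}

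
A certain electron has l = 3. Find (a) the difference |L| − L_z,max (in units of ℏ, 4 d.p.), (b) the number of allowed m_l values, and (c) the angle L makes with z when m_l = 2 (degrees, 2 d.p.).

|L| − L_z,max = (2√3 − 3)ℏ ≈ 0.4641ℏ.
There are 2l+1 = 7 values of m_l.
For m_l = 2: cos θ = 2/√12, θ ≈ 54.74°.

|L|−L_z,max ≈ 0.4641ℏ; 7 values; θ(m_l=2) ≈ 54.74°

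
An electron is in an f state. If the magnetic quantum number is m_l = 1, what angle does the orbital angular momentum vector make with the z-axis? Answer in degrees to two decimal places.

θ ≈ 73.22°

For an f orbital, l = 3.
|L| = ℏ√(l(l+1)) = 2√3 ℏ.
L_z = m_l ℏ = 1ℏ.
cos θ = L_z/|L| = 1/√12, so θ ≈ 73.22°.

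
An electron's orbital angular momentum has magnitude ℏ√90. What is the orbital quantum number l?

l = 9

|L| = ℏ√(l(l+1)), so l(l+1) = 90.
l² + l − 90 = 0 ⇒ l = 9.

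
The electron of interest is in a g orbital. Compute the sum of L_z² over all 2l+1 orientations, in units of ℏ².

For a g orbital, l = 4.
m_l ∈ {-4, -3, -2, -1, 0, 1, 2, 3, 4}.
Σ m_l² = l(l+1)(2l+1)/3 = 4·5·9/3 = 60.

Σ(L_z)² = 60 ℏ²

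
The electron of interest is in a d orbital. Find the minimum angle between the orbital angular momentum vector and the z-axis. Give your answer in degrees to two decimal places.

θ_min ≈ 35.26°

A d state has l = 2.
|L| = ℏ√(l(l+1)) = √6 ℏ.
The smallest angle corresponds to the largest L_z, i.e. m_l = l = 2, giving L_z = 2ℏ.
cos θ_min = 2/√6, so θ_min ≈ 35.26°.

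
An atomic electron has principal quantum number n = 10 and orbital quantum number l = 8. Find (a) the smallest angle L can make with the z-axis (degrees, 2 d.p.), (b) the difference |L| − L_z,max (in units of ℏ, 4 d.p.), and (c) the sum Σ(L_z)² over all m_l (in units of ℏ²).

cos θ_min = 8/√72, so θ_min ≈ 19.47°.
|L| − L_z,max = (6√2 − 8)ℏ ≈ 0.4853ℏ.
Σ m_l² = 408, so Σ(L_z)² = 408 ℏ².

θ_min ≈ 19.47°; |L|−L_z,max ≈ 0.4853ℏ; Σ(L_z)² = 408 ℏ²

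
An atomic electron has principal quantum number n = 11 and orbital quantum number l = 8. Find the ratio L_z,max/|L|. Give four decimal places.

L_z,max/|L| = 0.9428

|L| = 6√2 ℏ ≈ 8.4853ℏ, while L_z,max = lℏ = 8ℏ.
L_z,max/|L| = 8/√72 = 0.9428.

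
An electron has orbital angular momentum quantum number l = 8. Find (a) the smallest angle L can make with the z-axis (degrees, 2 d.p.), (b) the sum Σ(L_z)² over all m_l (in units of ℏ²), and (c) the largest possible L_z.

θ_min ≈ 19.47°; Σ(L_z)² = 408 ℏ²; L_z,max = 8ℏ

cos θ_min = 8/√72, so θ_min ≈ 19.47°.
Σ m_l² = 408, so Σ(L_z)² = 408 ℏ².
L_z,max = lℏ = 8ℏ.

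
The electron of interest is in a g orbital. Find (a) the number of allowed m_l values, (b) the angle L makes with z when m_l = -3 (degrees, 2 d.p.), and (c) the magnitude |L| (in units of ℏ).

A g state has l = 4.
There are 2l+1 = 9 values of m_l.
For m_l = -3: cos θ = -3/√20, θ ≈ 132.13°.
|L| = ℏ√(4·5) = 2√5 ℏ ≈ 4.472ℏ.

9 values; θ(m_l=-3) ≈ 132.13°; |L| = 2√5 ℏ ≈ 4.472ℏ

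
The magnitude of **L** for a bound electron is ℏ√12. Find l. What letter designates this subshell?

l = 3 (f orbital)

(|L|/ℏ)² = l(l+1) = 12.
The positive root is l = 3.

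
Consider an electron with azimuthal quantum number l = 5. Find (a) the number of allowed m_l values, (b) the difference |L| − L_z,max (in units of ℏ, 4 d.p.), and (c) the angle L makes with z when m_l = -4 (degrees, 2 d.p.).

11 values; |L|−L_z,max ≈ 0.4772ℏ; θ(m_l=-4) ≈ 136.91°

There are 2l+1 = 11 values of m_l.
|L| − L_z,max = (√30 − 5)ℏ ≈ 0.4772ℏ.
For m_l = -4: cos θ = -4/√30, θ ≈ 136.91°.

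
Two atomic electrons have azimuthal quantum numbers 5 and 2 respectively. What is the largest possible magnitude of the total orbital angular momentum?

|L_tot|_max = 2√14 ℏ ≈ 7.483ℏ

The total orbital quantum number L ranges from |l₁ − l₂| to l₁ + l₂ in integer steps.
L ∈ {3, 4, 5, 6, 7}.
The largest magnitude corresponds to L = 7: |L_tot| = ℏ√(7·8) = 2√14 ℏ.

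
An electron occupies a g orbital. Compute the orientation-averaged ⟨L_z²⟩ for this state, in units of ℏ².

⟨L_z²⟩ = 6.667 ℏ²

A g state has l = 4.
The allowed m_l values are -4, -3, -2, -1, 0, 1, 2, 3, 4.
⟨L_z²⟩ = ℏ²·l(l+1)/3 = 6.667ℏ².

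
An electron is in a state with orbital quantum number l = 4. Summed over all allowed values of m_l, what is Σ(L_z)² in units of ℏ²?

m_l runs from −4 to 4, i.e. {-4, -3, -2, -1, 0, 1, 2, 3, 4}.
Σ m_l² = 2·(1 + 4 + 9 + 16) = 60.

Σ(L_z)² = 60 ℏ²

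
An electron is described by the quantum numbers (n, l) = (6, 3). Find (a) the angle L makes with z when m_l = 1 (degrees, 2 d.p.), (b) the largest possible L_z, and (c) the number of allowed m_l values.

θ(m_l=1) ≈ 73.22°; L_z,max = 3ℏ; 7 values

For m_l = 1: cos θ = 1/√12, θ ≈ 73.22°.
L_z,max = lℏ = 3ℏ.
There are 2l+1 = 7 values of m_l.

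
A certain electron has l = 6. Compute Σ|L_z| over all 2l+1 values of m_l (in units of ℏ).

m_l runs from −6 to 6, i.e. {-6, -5, -4, -3, -2, -1, 0, 1, 2, 3, 4, 5, 6}.
Σ|m_l| = 2(1+2+…+6) = 42.

Σ|L_z| = 42 ℏ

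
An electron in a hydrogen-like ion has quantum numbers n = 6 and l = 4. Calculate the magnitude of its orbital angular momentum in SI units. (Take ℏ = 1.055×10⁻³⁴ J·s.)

|L| = ℏ√(l(l+1)) = ℏ√(4·5) = 2√5 ℏ
Numerically, |L| = 4.472 × (1.055×10⁻³⁴ J·s) = 4.718×10⁻³⁴ J·s.

|L| = 4.718×10⁻³⁴ J·s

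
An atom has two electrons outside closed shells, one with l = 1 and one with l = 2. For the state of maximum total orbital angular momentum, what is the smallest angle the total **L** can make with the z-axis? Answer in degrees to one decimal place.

θ_min ≈ 30.0°

L runs from |1 − 2| = 1 to 1 + 2 = 3.
Allowed values: L = 1, 2, 3.
The maximum is L = 3, with |L_tot| = ℏ√(3·4) = 2√3 ℏ.
The minimum angle with z is arccos(3/√12) ≈ 30.0°.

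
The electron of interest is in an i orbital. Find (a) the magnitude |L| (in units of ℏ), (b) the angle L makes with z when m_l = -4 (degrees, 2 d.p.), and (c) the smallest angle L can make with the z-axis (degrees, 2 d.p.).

|L| = √42 ℏ ≈ 6.481ℏ; θ(m_l=-4) ≈ 128.11°; θ_min ≈ 22.21°

An i state has l = 6.
|L| = ℏ√(6·7) = √42 ℏ ≈ 6.481ℏ.
For m_l = -4: cos θ = -4/√42, θ ≈ 128.11°.
cos θ_min = 6/√42, so θ_min ≈ 22.21°.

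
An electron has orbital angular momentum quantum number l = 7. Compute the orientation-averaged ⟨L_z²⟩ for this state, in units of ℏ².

m_l ∈ {-7, -6, -5, -4, -3, -2, -1, 0, 1, 2, 3, 4, 5, 6, 7}.
Average of L_z² over 15 states: 280/15 ℏ² = 18.67 ℏ².

⟨L_z²⟩ = 18.67 ℏ²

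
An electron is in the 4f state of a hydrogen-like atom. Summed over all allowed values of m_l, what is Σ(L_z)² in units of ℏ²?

For 4f, l = 3.
The allowed m_l values are -3, -2, -1, 0, 1, 2, 3.
Σ m_l² = l(l+1)(2l+1)/3 = 3·4·7/3 = 28.

Σ(L_z)² = 28 ℏ²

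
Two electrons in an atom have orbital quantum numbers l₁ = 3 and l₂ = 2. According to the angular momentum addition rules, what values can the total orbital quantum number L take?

L = 1, 2, 3, 4, 5

The total orbital quantum number L ranges from |l₁ − l₂| to l₁ + l₂ in integer steps.
So L can be 1, 2, 3, 4, 5.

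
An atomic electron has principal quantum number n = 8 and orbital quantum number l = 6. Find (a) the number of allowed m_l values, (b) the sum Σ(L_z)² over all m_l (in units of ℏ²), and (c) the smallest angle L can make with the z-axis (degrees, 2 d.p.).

There are 2l+1 = 13 values of m_l.
Σ m_l² = 182, so Σ(L_z)² = 182 ℏ².
cos θ_min = 6/√42, so θ_min ≈ 22.21°.

13 values; Σ(L_z)² = 182 ℏ²; θ_min ≈ 22.21°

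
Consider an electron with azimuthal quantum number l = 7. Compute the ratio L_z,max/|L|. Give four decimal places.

L_z,max/|L| = 0.9354

|L| = 2√14 ℏ ≈ 7.4833ℏ, while L_z,max = lℏ = 7ℏ.
L_z,max/|L| = 7/√56 = 0.9354.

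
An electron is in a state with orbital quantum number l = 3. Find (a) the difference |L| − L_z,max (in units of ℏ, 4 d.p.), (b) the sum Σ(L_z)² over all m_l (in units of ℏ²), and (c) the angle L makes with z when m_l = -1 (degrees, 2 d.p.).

|L| − L_z,max = (2√3 − 3)ℏ ≈ 0.4641ℏ.
Σ m_l² = 28, so Σ(L_z)² = 28 ℏ².
For m_l = -1: cos θ = -1/√12, θ ≈ 106.78°.

|L|−L_z,max ≈ 0.4641ℏ; Σ(L_z)² = 28 ℏ²; θ(m_l=-1) ≈ 106.78°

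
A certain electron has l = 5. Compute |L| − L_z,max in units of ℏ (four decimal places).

|L| − L_z,max ≈ 0.4772ℏ

|L| = √30 ℏ ≈ 5.4772ℏ, while L_z,max = lℏ = 5ℏ.
The difference is (√30 − 5)ℏ ≈ 0.4772ℏ.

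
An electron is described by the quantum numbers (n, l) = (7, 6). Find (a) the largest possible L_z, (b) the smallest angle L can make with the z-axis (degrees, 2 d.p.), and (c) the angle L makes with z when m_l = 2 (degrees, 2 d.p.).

L_z,max = lℏ = 6ℏ.
cos θ_min = 6/√42, so θ_min ≈ 22.21°.
For m_l = 2: cos θ = 2/√42, θ ≈ 72.02°.

L_z,max = 6ℏ; θ_min ≈ 22.21°; θ(m_l=2) ≈ 72.02°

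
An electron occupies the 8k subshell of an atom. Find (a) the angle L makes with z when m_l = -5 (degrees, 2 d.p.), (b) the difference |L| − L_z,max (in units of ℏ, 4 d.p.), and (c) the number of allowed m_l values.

For 8k, l = 7.
For m_l = -5: cos θ = -5/√56, θ ≈ 131.92°.
|L| − L_z,max = (2√14 − 7)ℏ ≈ 0.4833ℏ.
There are 2l+1 = 15 values of m_l.

θ(m_l=-5) ≈ 131.92°; |L|−L_z,max ≈ 0.4833ℏ; 15 values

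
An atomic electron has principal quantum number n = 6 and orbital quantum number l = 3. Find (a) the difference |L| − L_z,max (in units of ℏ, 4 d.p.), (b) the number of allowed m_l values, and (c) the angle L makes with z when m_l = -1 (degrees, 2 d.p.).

|L|−L_z,max ≈ 0.4641ℏ; 7 values; θ(m_l=-1) ≈ 106.78°

|L| − L_z,max = (2√3 − 3)ℏ ≈ 0.4641ℏ.
There are 2l+1 = 7 values of m_l.
For m_l = -1: cos θ = -1/√12, θ ≈ 106.78°.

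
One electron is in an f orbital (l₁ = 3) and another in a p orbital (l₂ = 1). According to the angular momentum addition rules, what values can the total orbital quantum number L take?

The total orbital quantum number L ranges from |l₁ − l₂| to l₁ + l₂ in integer steps.
So L can be 2, 3, 4.

L = 2, 3, 4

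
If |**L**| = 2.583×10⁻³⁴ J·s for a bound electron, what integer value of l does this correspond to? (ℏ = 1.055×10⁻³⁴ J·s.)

Dividing by ℏ: |L|/ℏ ≈ 2.448.
Set l(l+1) = 5.99; the integer solution is l = 2.

l = 2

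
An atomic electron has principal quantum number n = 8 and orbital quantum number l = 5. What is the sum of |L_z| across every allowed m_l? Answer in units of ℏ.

Σ|L_z| = 30 ℏ

m_l ∈ {-5, -4, -3, -2, -1, 0, 1, 2, 3, 4, 5}.
Σ|m_l| = 2(1+2+…+5) = 30.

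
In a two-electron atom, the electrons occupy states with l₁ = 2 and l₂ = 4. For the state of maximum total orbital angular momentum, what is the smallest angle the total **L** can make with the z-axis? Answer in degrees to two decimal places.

Angular momentum addition gives L = |l₁ − l₂|, …, l₁ + l₂.
Allowed values: L = 2, 3, 4, 5, 6.
The maximum is L = 6, with |L_tot| = ℏ√(6·7) = √42 ℏ.
The minimum angle with z is arccos(6/√42) ≈ 22.21°.

θ_min ≈ 22.21°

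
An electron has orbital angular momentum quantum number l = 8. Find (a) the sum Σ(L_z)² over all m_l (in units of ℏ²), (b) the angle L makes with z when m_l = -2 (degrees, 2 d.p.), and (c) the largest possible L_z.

Σ m_l² = 408, so Σ(L_z)² = 408 ℏ².
For m_l = -2: cos θ = -2/√72, θ ≈ 103.63°.
L_z,max = lℏ = 8ℏ.

Σ(L_z)² = 408 ℏ²; θ(m_l=-2) ≈ 103.63°; L_z,max = 8ℏ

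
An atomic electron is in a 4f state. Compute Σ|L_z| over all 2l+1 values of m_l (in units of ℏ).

Σ|L_z| = 12 ℏ

4f means n = 4, l = 3.
m_l runs from −3 to 3, i.e. {-3, -2, -1, 0, 1, 2, 3}.
Σ|m_l| = l(l+1) = 12.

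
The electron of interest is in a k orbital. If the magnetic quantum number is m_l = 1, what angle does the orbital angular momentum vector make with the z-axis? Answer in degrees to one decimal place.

For a k orbital, l = 7.
|L| = √(l(l+1)) ℏ = 2√14 ℏ.
L_z = m_l ℏ = 1ℏ.
cos θ = L_z/|L| = 1/√56, so θ ≈ 82.3°.

θ ≈ 82.3°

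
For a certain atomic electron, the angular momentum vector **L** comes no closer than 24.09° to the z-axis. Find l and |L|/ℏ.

l = 5, |L| = √30 ℏ ≈ 5.477ℏ

At minimum angle, m_l = l, so cos θ = l/√(l(l+1)); cos²θ = l/(l+1) = 0.8334.
Thus l = 0.8334/(1 − 0.8334) ≈ 5.
Then |L| = ℏ√(5·6) = √30 ℏ.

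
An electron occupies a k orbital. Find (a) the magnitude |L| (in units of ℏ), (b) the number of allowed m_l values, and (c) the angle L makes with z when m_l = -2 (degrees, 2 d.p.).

For a k orbital, l = 7.
|L| = ℏ√(7·8) = 2√14 ℏ ≈ 7.483ℏ.
There are 2l+1 = 15 values of m_l.
For m_l = -2: cos θ = -2/√56, θ ≈ 105.50°.

|L| = 2√14 ℏ ≈ 7.483ℏ; 15 values; θ(m_l=-2) ≈ 105.50°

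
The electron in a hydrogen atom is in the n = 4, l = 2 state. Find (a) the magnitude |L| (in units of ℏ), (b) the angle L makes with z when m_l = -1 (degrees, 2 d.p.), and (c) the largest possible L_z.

|L| = √6 ℏ ≈ 2.449ℏ; θ(m_l=-1) ≈ 114.09°; L_z,max = 2ℏ

|L| = ℏ√(2·3) = √6 ℏ ≈ 2.449ℏ.
For m_l = -1: cos θ = -1/√6, θ ≈ 114.09°.
L_z,max = lℏ = 2ℏ.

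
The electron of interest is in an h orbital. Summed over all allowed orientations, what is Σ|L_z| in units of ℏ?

Σ|L_z| = 30 ℏ

The letter h corresponds to l = 5.
m_l ∈ {-5, -4, -3, -2, -1, 0, 1, 2, 3, 4, 5}.
Σ|m_l| = 2·5(5+1)/2 = 30.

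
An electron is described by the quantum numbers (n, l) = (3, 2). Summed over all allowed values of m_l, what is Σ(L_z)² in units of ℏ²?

Σ(L_z)² = 10 ℏ²

m_l ∈ {-2, -1, 0, 1, 2}.
Summing m² from −2 to 2: Σ m_l² = 10.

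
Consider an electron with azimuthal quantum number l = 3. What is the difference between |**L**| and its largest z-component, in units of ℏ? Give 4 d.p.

|L| − L_z,max ≈ 0.4641ℏ

|L| = 2√3 ℏ ≈ 3.4641ℏ, while L_z,max = lℏ = 3ℏ.
The difference is (2√3 − 3)ℏ ≈ 0.4641ℏ.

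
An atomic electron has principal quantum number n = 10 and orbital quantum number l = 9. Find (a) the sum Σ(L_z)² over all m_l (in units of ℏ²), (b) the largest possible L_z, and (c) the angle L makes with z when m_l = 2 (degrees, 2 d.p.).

Σ(L_z)² = 570 ℏ²; L_z,max = 9ℏ; θ(m_l=2) ≈ 77.83°

Σ m_l² = 570, so Σ(L_z)² = 570 ℏ².
L_z,max = lℏ = 9ℏ.
For m_l = 2: cos θ = 2/√90, θ ≈ 77.83°.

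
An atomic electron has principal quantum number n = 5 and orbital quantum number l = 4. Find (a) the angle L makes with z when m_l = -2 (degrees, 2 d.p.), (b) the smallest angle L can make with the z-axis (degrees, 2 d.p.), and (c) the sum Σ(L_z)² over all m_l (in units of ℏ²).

For m_l = -2: cos θ = -2/√20, θ ≈ 116.57°.
cos θ_min = 4/√20, so θ_min ≈ 26.57°.
Σ m_l² = 60, so Σ(L_z)² = 60 ℏ².

θ(m_l=-2) ≈ 116.57°; θ_min ≈ 26.57°; Σ(L_z)² = 60 ℏ²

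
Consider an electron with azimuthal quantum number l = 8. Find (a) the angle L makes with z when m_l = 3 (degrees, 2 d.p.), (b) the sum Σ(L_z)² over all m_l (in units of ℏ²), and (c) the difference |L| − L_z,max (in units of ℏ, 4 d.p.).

For m_l = 3: cos θ = 3/√72, θ ≈ 69.30°.
Σ m_l² = 408, so Σ(L_z)² = 408 ℏ².
|L| − L_z,max = (6√2 − 8)ℏ ≈ 0.4853ℏ.

θ(m_l=3) ≈ 69.30°; Σ(L_z)² = 408 ℏ²; |L|−L_z,max ≈ 0.4853ℏ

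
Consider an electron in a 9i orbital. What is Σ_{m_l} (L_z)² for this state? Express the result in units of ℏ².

9i means n = 9, l = 6.
m_l runs from −6 to 6, i.e. {-6, -5, -4, -3, -2, -1, 0, 1, 2, 3, 4, 5, 6}.
Σ m_l² = l(l+1)(2l+1)/3 = 6·7·13/3 = 182.

Σ(L_z)² = 182 ℏ²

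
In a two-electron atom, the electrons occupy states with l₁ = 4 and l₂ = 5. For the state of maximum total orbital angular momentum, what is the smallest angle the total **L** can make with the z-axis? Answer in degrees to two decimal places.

By the triangle rule, |l₁ − l₂| ≤ L ≤ l₁ + l₂.
L ∈ {1, 2, 3, 4, 5, 6, 7, 8, 9}.
The maximum is L = 9, with |L_tot| = ℏ√(9·10) = 3√10 ℏ.
The minimum angle with z is arccos(9/√90) ≈ 18.43°.

θ_min ≈ 18.43°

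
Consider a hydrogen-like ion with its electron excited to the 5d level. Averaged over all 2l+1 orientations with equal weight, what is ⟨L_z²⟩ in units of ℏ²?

⟨L_z²⟩ = 2 ℏ²

The 5d level has l = 2.
m_l runs from −2 to 2, i.e. {-2, -1, 0, 1, 2}.
Average of L_z² over 5 states: 10/5 ℏ² = 2 ℏ².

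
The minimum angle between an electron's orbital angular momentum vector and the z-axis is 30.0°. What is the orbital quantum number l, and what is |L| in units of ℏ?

cos²θ_min = l/(l+1) = 0.7500.
l = cos²θ/sin²θ ≈ 3.
Then |L| = ℏ√(3·4) = 2√3 ℏ.

l = 3, |L| = 2√3 ℏ ≈ 3.464ℏ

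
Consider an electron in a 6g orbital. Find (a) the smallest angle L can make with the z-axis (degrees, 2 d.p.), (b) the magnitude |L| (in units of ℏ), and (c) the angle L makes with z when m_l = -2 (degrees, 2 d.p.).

θ_min ≈ 26.57°; |L| = 2√5 ℏ ≈ 4.472ℏ; θ(m_l=-2) ≈ 116.57°

6g means n = 6, l = 4.
cos θ_min = 4/√20, so θ_min ≈ 26.57°.
|L| = ℏ√(4·5) = 2√5 ℏ ≈ 4.472ℏ.
For m_l = -2: cos θ = -2/√20, θ ≈ 116.57°.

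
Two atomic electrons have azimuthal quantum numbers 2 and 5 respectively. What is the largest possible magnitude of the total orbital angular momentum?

|L_tot|_max = 2√14 ℏ ≈ 7.483ℏ

By the triangle rule, |l₁ − l₂| ≤ L ≤ l₁ + l₂.
So L can be 3, 4, 5, 6, 7.
The largest magnitude corresponds to L = 7: |L_tot| = ℏ√(7·8) = 2√14 ℏ.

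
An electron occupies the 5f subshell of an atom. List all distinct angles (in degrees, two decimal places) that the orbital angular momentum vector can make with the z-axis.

θ ∈ {30.00°, 54.74°, 73.22°, 90.00°, 106.78°, 125.26°, 150.00°}

The 5f subshell has l = 3.
|L| = ℏ√(l(l+1)) = 2√3 ℏ.
cos θ = m_l/√12 for each m_l ∈ {-3, -2, -1, 0, 1, 2, 3}.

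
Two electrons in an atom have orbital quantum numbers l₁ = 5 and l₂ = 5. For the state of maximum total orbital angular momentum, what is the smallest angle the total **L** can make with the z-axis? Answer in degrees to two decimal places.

By the triangle rule, |l₁ − l₂| ≤ L ≤ l₁ + l₂.
So L can be 0, 1, 2, 3, 4, 5, 6, 7, 8, 9, 10.
The maximum is L = 10, with |L_tot| = ℏ√(10·11) = √110 ℏ.
The minimum angle with z is arccos(10/√110) ≈ 17.55°.

θ_min ≈ 17.55°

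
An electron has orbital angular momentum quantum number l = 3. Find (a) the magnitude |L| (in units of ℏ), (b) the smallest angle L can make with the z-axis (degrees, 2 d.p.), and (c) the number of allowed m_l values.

|L| = ℏ√(3·4) = 2√3 ℏ ≈ 3.464ℏ.
cos θ_min = 3/√12, so θ_min ≈ 30.00°.
There are 2l+1 = 7 values of m_l.

|L| = 2√3 ℏ ≈ 3.464ℏ; θ_min ≈ 30.00°; 7 values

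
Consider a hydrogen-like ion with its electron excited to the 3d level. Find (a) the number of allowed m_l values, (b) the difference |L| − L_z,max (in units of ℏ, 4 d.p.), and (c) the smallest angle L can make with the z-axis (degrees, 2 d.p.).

The 3d level has l = 2.
There are 2l+1 = 5 values of m_l.
|L| − L_z,max = (√6 − 2)ℏ ≈ 0.4495ℏ.
cos θ_min = 2/√6, so θ_min ≈ 35.26°.

5 values; |L|−L_z,max ≈ 0.4495ℏ; θ_min ≈ 35.26°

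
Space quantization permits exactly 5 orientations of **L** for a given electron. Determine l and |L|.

l = 2, |L| = √6 ℏ ≈ 2.449ℏ

Since there are 2l+1 = 5 values of m_l, l = 2.
|L| = ℏ√(l(l+1)) = ℏ√(2·3) = √6 ℏ.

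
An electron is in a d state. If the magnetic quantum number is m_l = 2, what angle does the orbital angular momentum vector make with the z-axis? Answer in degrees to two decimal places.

The letter d corresponds to l = 2.
|L|² = l(l+1)ℏ² = 6ℏ², so |L| = √6 ℏ.
L_z = m_l ℏ = 2ℏ.
cos θ = L_z/|L| = 2/√6, so θ ≈ 35.26°.

θ ≈ 35.26°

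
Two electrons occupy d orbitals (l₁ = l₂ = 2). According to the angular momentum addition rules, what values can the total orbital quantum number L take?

L = 0, 1, 2, 3, 4

By the triangle rule, |l₁ − l₂| ≤ L ≤ l₁ + l₂.
So L can be 0, 1, 2, 3, 4.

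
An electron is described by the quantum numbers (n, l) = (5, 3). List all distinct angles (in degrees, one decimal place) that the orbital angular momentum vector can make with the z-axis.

θ ∈ {30.0°, 54.7°, 73.2°, 90.0°, 106.8°, 125.3°, 150.0°}

|L|² = l(l+1)ℏ² = 12ℏ², so |L| = 2√3 ℏ.
cos θ = m_l/√12 for each m_l ∈ {-3, -2, -1, 0, 1, 2, 3}.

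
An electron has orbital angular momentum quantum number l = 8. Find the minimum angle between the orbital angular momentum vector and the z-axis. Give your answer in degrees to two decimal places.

θ_min ≈ 19.47°

|L| = ℏ√(l(l+1)) = 6√2 ℏ.
The smallest angle corresponds to the largest L_z, i.e. m_l = l = 8, giving L_z = 8ℏ.
cos θ_min = 8/√72, so θ_min ≈ 19.47°.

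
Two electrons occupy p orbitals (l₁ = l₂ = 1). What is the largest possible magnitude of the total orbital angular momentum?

|L_tot|_max = √6 ℏ ≈ 2.449ℏ

Angular momentum addition gives L = |l₁ − l₂|, …, l₁ + l₂.
L ∈ {0, 1, 2}.
The largest magnitude corresponds to L = 2: |L_tot| = ℏ√(2·3) = √6 ℏ.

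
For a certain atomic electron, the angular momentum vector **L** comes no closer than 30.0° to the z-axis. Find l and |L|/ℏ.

l = 3, |L| = 2√3 ℏ ≈ 3.464ℏ

cos²θ_min = l/(l+1) = 0.7500.
l = cos²θ/sin²θ ≈ 3.
Then |L| = ℏ√(3·4) = 2√3 ℏ.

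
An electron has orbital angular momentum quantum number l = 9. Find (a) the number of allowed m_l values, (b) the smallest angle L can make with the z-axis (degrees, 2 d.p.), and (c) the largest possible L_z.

19 values; θ_min ≈ 18.43°; L_z,max = 9ℏ

There are 2l+1 = 19 values of m_l.
cos θ_min = 9/√90, so θ_min ≈ 18.43°.
L_z,max = lℏ = 9ℏ.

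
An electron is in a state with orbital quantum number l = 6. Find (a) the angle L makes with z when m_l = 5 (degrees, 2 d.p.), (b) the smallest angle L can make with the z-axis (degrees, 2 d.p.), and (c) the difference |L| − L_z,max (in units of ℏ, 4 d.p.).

For m_l = 5: cos θ = 5/√42, θ ≈ 39.51°.
cos θ_min = 6/√42, so θ_min ≈ 22.21°.
|L| − L_z,max = (√42 − 6)ℏ ≈ 0.4807ℏ.

θ(m_l=5) ≈ 39.51°; θ_min ≈ 22.21°; |L|−L_z,max ≈ 0.4807ℏ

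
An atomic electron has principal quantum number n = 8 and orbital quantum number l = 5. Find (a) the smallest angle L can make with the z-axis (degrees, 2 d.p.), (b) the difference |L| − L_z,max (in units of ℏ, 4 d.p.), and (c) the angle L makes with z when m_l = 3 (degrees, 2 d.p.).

cos θ_min = 5/√30, so θ_min ≈ 24.09°.
|L| − L_z,max = (√30 − 5)ℏ ≈ 0.4772ℏ.
For m_l = 3: cos θ = 3/√30, θ ≈ 56.79°.

θ_min ≈ 24.09°; |L|−L_z,max ≈ 0.4772ℏ; θ(m_l=3) ≈ 56.79°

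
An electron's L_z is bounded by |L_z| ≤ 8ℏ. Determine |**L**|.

|L| = 6√2 ℏ ≈ 8.485ℏ

The maximum L_z equals lℏ, giving l = 8.
|L| = √(l(l+1)) ℏ = 6√2 ℏ.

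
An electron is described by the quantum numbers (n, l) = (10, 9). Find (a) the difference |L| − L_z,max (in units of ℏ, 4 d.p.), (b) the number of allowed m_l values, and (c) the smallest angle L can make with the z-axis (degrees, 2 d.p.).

|L|−L_z,max ≈ 0.4868ℏ; 19 values; θ_min ≈ 18.43°

|L| − L_z,max = (3√10 − 9)ℏ ≈ 0.4868ℏ.
There are 2l+1 = 19 values of m_l.
cos θ_min = 9/√90, so θ_min ≈ 18.43°.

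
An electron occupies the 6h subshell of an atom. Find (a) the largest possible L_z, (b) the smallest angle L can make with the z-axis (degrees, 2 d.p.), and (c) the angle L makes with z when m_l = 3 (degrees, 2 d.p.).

For 6h, l = 5.
L_z,max = lℏ = 5ℏ.
cos θ_min = 5/√30, so θ_min ≈ 24.09°.
For m_l = 3: cos θ = 3/√30, θ ≈ 56.79°.

L_z,max = 5ℏ; θ_min ≈ 24.09°; θ(m_l=3) ≈ 56.79°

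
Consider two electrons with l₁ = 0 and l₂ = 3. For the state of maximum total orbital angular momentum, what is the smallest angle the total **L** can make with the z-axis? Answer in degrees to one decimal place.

θ_min ≈ 30.0°

The total orbital quantum number L ranges from |l₁ − l₂| to l₁ + l₂ in integer steps.
Allowed values: L = 3.
The maximum is L = 3, with |L_tot| = ℏ√(3·4) = 2√3 ℏ.
The minimum angle with z is arccos(3/√12) ≈ 30.0°.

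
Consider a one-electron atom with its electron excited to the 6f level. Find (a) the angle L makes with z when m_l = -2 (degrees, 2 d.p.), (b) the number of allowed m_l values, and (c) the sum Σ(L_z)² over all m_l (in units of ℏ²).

The 6f level has l = 3.
For m_l = -2: cos θ = -2/√12, θ ≈ 125.26°.
There are 2l+1 = 7 values of m_l.
Σ m_l² = 28, so Σ(L_z)² = 28 ℏ².

θ(m_l=-2) ≈ 125.26°; 7 values; Σ(L_z)² = 28 ℏ²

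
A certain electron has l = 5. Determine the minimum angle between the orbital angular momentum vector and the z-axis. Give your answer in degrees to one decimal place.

|L| = ℏ√(l(l+1)) = √30 ℏ.
The smallest angle corresponds to the largest L_z, i.e. m_l = l = 5, giving L_z = 5ℏ.
cos θ_min = 5/√30, so θ_min ≈ 24.1°.

θ_min ≈ 24.1°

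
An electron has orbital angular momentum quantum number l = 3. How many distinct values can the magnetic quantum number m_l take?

7

The number of m_l values is 2l + 1 = 2·3 + 1 = 7.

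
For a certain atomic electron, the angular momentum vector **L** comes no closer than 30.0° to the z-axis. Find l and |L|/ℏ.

l = 3, |L| = 2√3 ℏ ≈ 3.464ℏ

At minimum angle, m_l = l, so cos θ = l/√(l(l+1)); cos²θ = l/(l+1) = 0.7500.
Solving: l = 3.
Then |L| = ℏ√(3·4) = 2√3 ℏ.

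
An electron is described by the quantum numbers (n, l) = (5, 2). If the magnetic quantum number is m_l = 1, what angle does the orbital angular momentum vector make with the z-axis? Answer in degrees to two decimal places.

|L| = ℏ√(l(l+1)) = √6 ℏ.
L_z = m_l ℏ = 1ℏ.
cos θ = L_z/|L| = 1/√6, so θ ≈ 65.91°.

θ ≈ 65.91°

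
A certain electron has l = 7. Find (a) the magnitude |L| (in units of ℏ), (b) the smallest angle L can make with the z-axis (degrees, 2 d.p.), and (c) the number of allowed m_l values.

|L| = ℏ√(7·8) = 2√14 ℏ ≈ 7.483ℏ.
cos θ_min = 7/√56, so θ_min ≈ 20.70°.
There are 2l+1 = 15 values of m_l.

|L| = 2√14 ℏ ≈ 7.483ℏ; θ_min ≈ 20.70°; 15 values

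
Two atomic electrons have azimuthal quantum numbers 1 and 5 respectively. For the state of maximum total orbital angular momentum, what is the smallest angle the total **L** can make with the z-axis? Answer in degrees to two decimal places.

θ_min ≈ 22.21°

By the triangle rule, |l₁ − l₂| ≤ L ≤ l₁ + l₂.
Allowed values: L = 4, 5, 6.
The maximum is L = 6, with |L_tot| = ℏ√(6·7) = √42 ℏ.
The minimum angle with z is arccos(6/√42) ≈ 22.21°.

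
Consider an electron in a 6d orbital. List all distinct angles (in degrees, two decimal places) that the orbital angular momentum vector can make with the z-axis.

θ ∈ {35.26°, 65.91°, 90.00°, 114.09°, 144.74°}

The 6d subshell has l = 2.
|L|² = l(l+1)ℏ² = 6ℏ², so |L| = √6 ℏ.
cos θ = m_l/√6 for each m_l ∈ {-2, -1, 0, 1, 2}.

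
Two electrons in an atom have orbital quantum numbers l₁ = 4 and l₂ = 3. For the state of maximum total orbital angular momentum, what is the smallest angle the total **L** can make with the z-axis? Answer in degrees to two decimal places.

θ_min ≈ 20.70°

L runs from |4 − 3| = 1 to 4 + 3 = 7.
Allowed values: L = 1, 2, 3, 4, 5, 6, 7.
The maximum is L = 7, with |L_tot| = ℏ√(7·8) = 2√14 ℏ.
The minimum angle with z is arccos(7/√56) ≈ 20.70°.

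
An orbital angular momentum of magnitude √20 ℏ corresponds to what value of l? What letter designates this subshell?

(|L|/ℏ)² = l(l+1) = 20.
Solving: l = 4.

l = 4 (g orbital)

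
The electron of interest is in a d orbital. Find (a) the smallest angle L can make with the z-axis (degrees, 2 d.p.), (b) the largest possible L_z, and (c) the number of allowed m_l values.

θ_min ≈ 35.26°; L_z,max = 2ℏ; 5 values

A d state has l = 2.
cos θ_min = 2/√6, so θ_min ≈ 35.26°.
L_z,max = lℏ = 2ℏ.
There are 2l+1 = 5 values of m_l.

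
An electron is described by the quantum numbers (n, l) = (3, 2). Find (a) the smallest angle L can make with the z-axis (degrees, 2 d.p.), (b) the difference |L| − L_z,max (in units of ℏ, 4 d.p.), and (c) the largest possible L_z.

θ_min ≈ 35.26°; |L|−L_z,max ≈ 0.4495ℏ; L_z,max = 2ℏ

cos θ_min = 2/√6, so θ_min ≈ 35.26°.
|L| − L_z,max = (√6 − 2)ℏ ≈ 0.4495ℏ.
L_z,max = lℏ = 2ℏ.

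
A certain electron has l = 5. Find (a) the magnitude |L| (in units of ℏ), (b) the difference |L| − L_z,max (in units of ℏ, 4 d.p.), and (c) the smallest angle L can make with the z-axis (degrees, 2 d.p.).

|L| = ℏ√(5·6) = √30 ℏ ≈ 5.477ℏ.
|L| − L_z,max = (√30 − 5)ℏ ≈ 0.4772ℏ.
cos θ_min = 5/√30, so θ_min ≈ 24.09°.

|L| = √30 ℏ ≈ 5.477ℏ; |L|−L_z,max ≈ 0.4772ℏ; θ_min ≈ 24.09°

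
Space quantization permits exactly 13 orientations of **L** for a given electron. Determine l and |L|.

l = 6, |L| = √42 ℏ ≈ 6.481ℏ

Since there are 2l+1 = 13 values of m_l, l = 6.
|L| = ℏ√(l(l+1)) = ℏ√(6·7) = √42 ℏ.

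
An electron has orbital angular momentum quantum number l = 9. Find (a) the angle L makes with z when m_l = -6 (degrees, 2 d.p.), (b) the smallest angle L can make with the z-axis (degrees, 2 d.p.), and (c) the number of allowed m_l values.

For m_l = -6: cos θ = -6/√90, θ ≈ 129.23°.
cos θ_min = 9/√90, so θ_min ≈ 18.43°.
There are 2l+1 = 19 values of m_l.

θ(m_l=-6) ≈ 129.23°; θ_min ≈ 18.43°; 19 values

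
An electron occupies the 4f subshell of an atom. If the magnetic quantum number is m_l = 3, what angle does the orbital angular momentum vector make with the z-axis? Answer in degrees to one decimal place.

4f means n = 4, l = 3.
|L|² = l(l+1)ℏ² = 12ℏ², so |L| = 2√3 ℏ.
L_z = m_l ℏ = 3ℏ.
cos θ = L_z/|L| = 3/√12, so θ ≈ 30.0°.

θ ≈ 30.0°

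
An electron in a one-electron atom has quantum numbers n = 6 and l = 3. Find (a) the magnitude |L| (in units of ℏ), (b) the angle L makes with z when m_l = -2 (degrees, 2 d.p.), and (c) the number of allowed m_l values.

|L| = 2√3 ℏ ≈ 3.464ℏ; θ(m_l=-2) ≈ 125.26°; 7 values

|L| = ℏ√(3·4) = 2√3 ℏ ≈ 3.464ℏ.
For m_l = -2: cos θ = -2/√12, θ ≈ 125.26°.
There are 2l+1 = 7 values of m_l.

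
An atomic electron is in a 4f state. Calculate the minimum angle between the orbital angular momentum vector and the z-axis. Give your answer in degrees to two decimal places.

θ_min ≈ 30.00°

4f means n = 4, l = 3.
|L| = √(l(l+1)) ℏ = 2√3 ℏ.
The smallest angle corresponds to the largest L_z, i.e. m_l = l = 3, giving L_z = 3ℏ.
cos θ_min = 3/√12, so θ_min ≈ 30.00°.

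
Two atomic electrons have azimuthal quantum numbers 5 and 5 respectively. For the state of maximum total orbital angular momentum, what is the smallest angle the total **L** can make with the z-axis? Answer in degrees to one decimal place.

By the triangle rule, |l₁ − l₂| ≤ L ≤ l₁ + l₂.
So L can be 0, 1, 2, 3, 4, 5, 6, 7, 8, 9, 10.
The maximum is L = 10, with |L_tot| = ℏ√(10·11) = √110 ℏ.
The minimum angle with z is arccos(10/√110) ≈ 17.5°.

θ_min ≈ 17.5°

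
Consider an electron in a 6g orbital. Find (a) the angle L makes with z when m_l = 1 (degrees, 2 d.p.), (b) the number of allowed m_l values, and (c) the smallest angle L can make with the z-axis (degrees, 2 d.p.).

The 6g subshell has l = 4.
For m_l = 1: cos θ = 1/√20, θ ≈ 77.08°.
There are 2l+1 = 9 values of m_l.
cos θ_min = 4/√20, so θ_min ≈ 26.57°.

θ(m_l=1) ≈ 77.08°; 9 values; θ_min ≈ 26.57°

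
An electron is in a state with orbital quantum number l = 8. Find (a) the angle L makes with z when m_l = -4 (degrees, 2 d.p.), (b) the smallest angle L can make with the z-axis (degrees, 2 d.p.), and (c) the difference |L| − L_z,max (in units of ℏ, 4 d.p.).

For m_l = -4: cos θ = -4/√72, θ ≈ 118.13°.
cos θ_min = 8/√72, so θ_min ≈ 19.47°.
|L| − L_z,max = (6√2 − 8)ℏ ≈ 0.4853ℏ.

θ(m_l=-4) ≈ 118.13°; θ_min ≈ 19.47°; |L|−L_z,max ≈ 0.4853ℏ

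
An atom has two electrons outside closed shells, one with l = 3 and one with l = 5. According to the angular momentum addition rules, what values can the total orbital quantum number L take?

L runs from |3 − 5| = 2 to 3 + 5 = 8.
L ∈ {2, 3, 4, 5, 6, 7, 8}.

L = 2, 3, 4, 5, 6, 7, 8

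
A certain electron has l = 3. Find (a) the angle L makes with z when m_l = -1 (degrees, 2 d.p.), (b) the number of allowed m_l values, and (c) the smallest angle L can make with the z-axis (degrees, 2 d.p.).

For m_l = -1: cos θ = -1/√12, θ ≈ 106.78°.
There are 2l+1 = 7 values of m_l.
cos θ_min = 3/√12, so θ_min ≈ 30.00°.

θ(m_l=-1) ≈ 106.78°; 7 values; θ_min ≈ 30.00°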